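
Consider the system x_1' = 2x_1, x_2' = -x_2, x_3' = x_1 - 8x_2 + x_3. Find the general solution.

Coefficient matrix A = [[2, 0, 0], [0, -1, 0], [1, -8, 1]].
det(A - λI) = 0 gives eigenvalues λ = 2, -1, 1.
For λ=2: eigenvector (1,0,1).
For λ=-1: eigenvector (0,1,4).
For λ=1: eigenvector (0,0,1).
General solution: K_1e^(2t)(1,0,1) + K_2e^(-t)(0,1,4) + K_3e^(t)(0,0,1).

x_1(t) = K_1e^(2t), x_2(t) = K_2e^(-t), x_3(t) = K_1e^(2t) + 4K_2e^(-t) + K_3e^(t)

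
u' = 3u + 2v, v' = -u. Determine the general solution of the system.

u(t) = -c_1e^(t) + 2c_2e^(2t), v(t) = c_1e^(t) - c_2e^(2t)

Coefficient matrix A = [[3, 2], [-1, 0]].
Characteristic polynomial det(A - λI) = λ^2 - 3λ + 2 = 0.
Eigenvalues λ = 1, 2.
For λ=1: (A-λI) row 1 is [2, 2], so an eigenvector is (-1, 1).
For λ=2: (A-λI) row 1 is [1, 2], so an eigenvector is (2, -1).
General solution: c_1e^(t)(-1,1) + c_2e^(2t)(2,-1).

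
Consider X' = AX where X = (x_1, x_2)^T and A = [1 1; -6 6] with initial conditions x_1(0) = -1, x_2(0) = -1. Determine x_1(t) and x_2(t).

Coefficient matrix A = [[1, 1], [-6, 6]].
Characteristic polynomial det(A - λI) = λ^2 - 7λ + 12 = 0.
Eigenvalues λ = 4, 3.
For λ=4: (A-λI) row 1 is [-3, 1], so an eigenvector is (-1, -3).
For λ=3: (A-λI) row 1 is [-2, 1], so an eigenvector is (-1, -2).
General solution: c_1e^(4t)(-1,-3) + c_2e^(3t)(-1,-2).
Applying x_1(0)=-1, x_2(0)=-1 gives c_1=-1, c_2=2.

x_1(t) = e^(4t) - 2e^(3t), x_2(t) = 3e^(4t) - 4e^(3t)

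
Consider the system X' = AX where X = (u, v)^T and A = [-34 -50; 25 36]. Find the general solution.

Coefficient matrix A = [[-34, -50], [25, 36]].
Characteristic polynomial det(A - λI) = λ^2 - 2λ + 26 = 0.
Eigenvalues λ = 1 ± 5i (complex conjugate pair).
For λ=1+5i: an eigenvector is (3,-2) - i(-1,1) = (3 + i, -2 - i).
A real fundamental pair from Re and Im of e^((1+5i)t)v: X_1 = e^(t)(cos(5t)·(3,-2) + sin(5t)·(-1,1)), X_2 = e^(t)(sin(5t)·(3,-2) - cos(5t)·(-1,1)).
General solution: K_1X_1 + K_2X_2.

u(t) = -K_1e^(t)sin(5t) + 3K_1e^(t)cos(5t) + 3K_2e^(t)sin(5t) + K_2e^(t)cos(5t), v(t) = K_1e^(t)sin(5t) - 2K_1e^(t)cos(5t) - 2K_2e^(t)sin(5t) - K_2e^(t)cos(5t)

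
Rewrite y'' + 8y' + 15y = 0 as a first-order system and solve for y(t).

y(t) = c_1e^(-5t) + c_2e^(-3t)

Let x_1 = y, x_2 = y'. Then x_1' = x_2 and x_2' = -15x_1 - 8x_2.
A = [[0,1],[-15,-8]]; det(A-λI) = λ^2 + 8λ + 15.
Eigenvalues λ = -5, -3 with eigenvectors (1,-5), (1,-3).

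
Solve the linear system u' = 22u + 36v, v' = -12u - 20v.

Coefficient matrix A = [[22, 36], [-12, -20]].
Characteristic polynomial det(A - λI) = λ^2 - 2λ - 8 = 0.
Eigenvalues λ = 4, -2.
For λ=4: (A-λI) row 1 is [18, 36], so an eigenvector is (-2, 1).
For λ=-2: (A-λI) row 1 is [24, 36], so an eigenvector is (3, -2).
General solution: C_1e^(4t)(-2,1) + C_2e^(-2t)(3,-2).

u(t) = -2C_1e^(4t) + 3C_2e^(-2t), v(t) = C_1e^(4t) - 2C_2e^(-2t)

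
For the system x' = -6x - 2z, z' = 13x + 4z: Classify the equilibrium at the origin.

stable spiral

A = [[-6,-2],[13,4]]; det(A-λI) = λ^2 + 2λ + 2.
λ = -1 ± i: negative real part.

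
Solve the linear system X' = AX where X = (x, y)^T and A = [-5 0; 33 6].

x(t) = K_2e^(-5t), y(t) = -K_1e^(6t) - 3K_2e^(-5t)

Coefficient matrix A = [[-5, 0], [33, 6]].
Characteristic polynomial det(A - λI) = λ^2 - λ - 30 = 0.
Eigenvalues λ = 6, -5.
For λ=6: (A-λI) row 1 is [-11, 0], so an eigenvector is (0, -1).
For λ=-5: (A-λI) row 2 is [33, 11], so an eigenvector is (1, -3).
General solution: K_1e^(6t)(0,-1) + K_2e^(-5t)(1,-3).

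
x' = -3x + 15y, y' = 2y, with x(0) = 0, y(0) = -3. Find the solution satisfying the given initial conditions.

Coefficient matrix A = [[-3, 15], [0, 2]].
Characteristic polynomial det(A - λI) = λ^2 + λ - 6 = 0.
Eigenvalues λ = -3, 2.
For λ=-3: (A-λI) row 1 is [0, 15], so an eigenvector is (-1, 0).
For λ=2: (A-λI) row 1 is [-5, 15], so an eigenvector is (3, 1).
General solution: C_1e^(-3t)(-1,0) + C_2e^(2t)(3,1).
Applying x(0)=0, y(0)=-3 gives C_1=-9, C_2=-3.

x(t) = -9e^(2t) + 9e^(-3t), y(t) = -3e^(2t)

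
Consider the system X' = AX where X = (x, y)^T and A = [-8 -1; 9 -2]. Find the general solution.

Coefficient matrix A = [[-8, -1], [9, -2]].
Characteristic polynomial det(A - λI) = λ^2 + 10λ + 25 = 0.
Single eigenvalue λ = -5 with algebraic multiplicity 2.
Eigenvector v = (-1,3); generalized eigenvector w with (A-λI)w=v is (0,1).
General solution: e^(-5t)[K_1·v + K_2·(t·v + w)].

x(t) = -K_1e^(-5t) - K_2te^(-5t), y(t) = 3K_1e^(-5t) + 3K_2te^(-5t) + K_2e^(-5t)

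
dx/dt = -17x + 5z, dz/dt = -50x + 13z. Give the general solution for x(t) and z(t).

Coefficient matrix A = [[-17, 5], [-50, 13]].
Characteristic polynomial det(A - λI) = λ^2 + 4λ + 29 = 0.
Eigenvalues λ = -2 ± 5i (complex conjugate pair).
For λ=-2+5i: an eigenvector is (1,3) - i(0,-1) = (1, 3 + i).
A real fundamental pair from Re and Im of e^((-2+5i)t)v: X_1 = e^(-2t)(cos(5t)·(1,3) + sin(5t)·(0,-1)), X_2 = e^(-2t)(sin(5t)·(1,3) - cos(5t)·(0,-1)).
General solution: K_1X_1 + K_2X_2.

x(t) = K_1e^(-2t)cos(5t) + K_2e^(-2t)sin(5t), z(t) = -K_1e^(-2t)sin(5t) + 3K_1e^(-2t)cos(5t) + 3K_2e^(-2t)sin(5t) + K_2e^(-2t)cos(5t)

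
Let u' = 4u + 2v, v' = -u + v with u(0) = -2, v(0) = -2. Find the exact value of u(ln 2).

A = [[4,2],[-1,1]]; eigenvalues λ = 3, 2.
Eigenvectors: (2,-1) for λ=3, (-1,1) for λ=2.
From the initial condition, c_1 = -4, c_2 = -6.
u(ln 2) = (-4)(2^3)(2) + (-6)(2^2)(-1) = -40.

-40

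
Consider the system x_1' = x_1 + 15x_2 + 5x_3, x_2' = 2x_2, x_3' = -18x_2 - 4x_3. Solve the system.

Coefficient matrix A = [[1, 15, 5], [0, 2, 0], [0, -18, -4]].
det(A - λI) = 0 gives eigenvalues λ = -4, 2, 1.
For λ=-4: eigenvector (-1,0,1).
For λ=2: eigenvector (0,1,-3).
For λ=1: eigenvector (1,0,0).
General solution: K_1e^(-4t)(-1,0,1) + K_2e^(2t)(0,1,-3) + K_3e^(t)(1,0,0).

x_1(t) = -K_1e^(-4t) + K_3e^(t), x_2(t) = K_2e^(2t), x_3(t) = K_1e^(-4t) - 3K_2e^(2t)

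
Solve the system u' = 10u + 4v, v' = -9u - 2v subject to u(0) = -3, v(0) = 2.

Coefficient matrix A = [[10, 4], [-9, -2]].
Characteristic polynomial det(A - λI) = λ^2 - 8λ + 16 = 0.
Single eigenvalue λ = 4 with algebraic multiplicity 2.
Eigenvector v = (2,-3); generalized eigenvector w with (A-λI)w=v is (-1,2).
General solution: e^(4t)[c_1·v + c_2·(t·v + w)].
Applying u(0)=-3, v(0)=2 gives c_1=-4, c_2=-5.

u(t) = -10te^(4t) - 3e^(4t), v(t) = 15te^(4t) + 2e^(4t)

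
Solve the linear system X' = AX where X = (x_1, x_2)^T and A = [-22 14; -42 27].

x_1(t) = -2C_1e^(-t) + C_2e^(6t), x_2(t) = -3C_1e^(-t) + 2C_2e^(6t)

Coefficient matrix A = [[-22, 14], [-42, 27]].
Characteristic polynomial det(A - λI) = λ^2 - 5λ - 6 = 0.
Eigenvalues λ = -1, 6.
For λ=-1: (A-λI) row 1 is [-21, 14], so an eigenvector is (-2, -3).
For λ=6: (A-λI) row 1 is [-28, 14], so an eigenvector is (1, 2).
General solution: C_1e^(-t)(-2,-3) + C_2e^(6t)(1,2).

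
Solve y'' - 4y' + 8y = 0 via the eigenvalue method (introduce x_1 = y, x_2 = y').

Let x_1 = y, x_2 = y'. Then x_1' = x_2 and x_2' = -8x_1 + 4x_2.
A = [[0,1],[-8,4]]; det(A-λI) = λ^2 - 4λ + 8.
Eigenvalues λ = 2 ± 2i.

y(t) = c_1e^(2t)cos(2t) + c_2e^(2t)sin(2t)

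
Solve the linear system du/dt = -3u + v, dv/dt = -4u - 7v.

u(t) = -c_1e^(-5t) - c_2te^(-5t) - 2c_2e^(-5t), v(t) = 2c_1e^(-5t) + 2c_2te^(-5t) + 3c_2e^(-5t)

Coefficient matrix A = [[-3, 1], [-4, -7]].
Characteristic polynomial det(A - λI) = λ^2 + 10λ + 25 = 0.
Single eigenvalue λ = -5 with algebraic multiplicity 2.
Eigenvector v = (-1,2); generalized eigenvector w with (A-λI)w=v is (-2,3).
General solution: e^(-5t)[c_1·v + c_2·(t·v + w)].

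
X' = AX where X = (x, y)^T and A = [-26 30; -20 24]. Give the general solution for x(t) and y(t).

x(t) = -3C_1e^(-6t) + C_2e^(4t), y(t) = -2C_1e^(-6t) + C_2e^(4t)

Coefficient matrix A = [[-26, 30], [-20, 24]].
Characteristic polynomial det(A - λI) = λ^2 + 2λ - 24 = 0.
Eigenvalues λ = -6, 4.
For λ=-6: (A-λI) row 1 is [-20, 30], so an eigenvector is (-3, -2).
For λ=4: (A-λI) row 1 is [-30, 30], so an eigenvector is (1, 1).
General solution: C_1e^(-6t)(-3,-2) + C_2e^(4t)(1,1).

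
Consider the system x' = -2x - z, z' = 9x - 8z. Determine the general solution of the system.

x(t) = -c_1e^(-5t) - c_2te^(-5t) - c_2e^(-5t), z(t) = -3c_1e^(-5t) - 3c_2te^(-5t) - 2c_2e^(-5t)

Coefficient matrix A = [[-2, -1], [9, -8]].
Characteristic polynomial det(A - λI) = λ^2 + 10λ + 25 = 0.
Single eigenvalue λ = -5 with algebraic multiplicity 2.
Eigenvector v = (-1,-3); generalized eigenvector w with (A-λI)w=v is (-1,-2).
General solution: e^(-5t)[c_1·v + c_2·(t·v + w)].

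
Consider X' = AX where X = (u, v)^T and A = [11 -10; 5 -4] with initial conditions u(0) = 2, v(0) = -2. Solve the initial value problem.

u(t) = 8e^(6t) - 6e^(t), v(t) = 4e^(6t) - 6e^(t)

Coefficient matrix A = [[11, -10], [5, -4]].
Characteristic polynomial det(A - λI) = λ^2 - 7λ + 6 = 0.
Eigenvalues λ = 1, 6.
For λ=1: (A-λI) row 1 is [10, -10], so an eigenvector is (1, 1).
For λ=6: (A-λI) row 1 is [5, -10], so an eigenvector is (-2, -1).
General solution: K_1e^(t)(1,1) + K_2e^(6t)(-2,-1).
Applying u(0)=2, v(0)=-2 gives K_1=-6, K_2=-4.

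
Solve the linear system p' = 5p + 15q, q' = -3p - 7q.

Coefficient matrix A = [[5, 15], [-3, -7]].
Characteristic polynomial det(A - λI) = λ^2 + 2λ + 10 = 0.
Eigenvalues λ = -1 ± 3i (complex conjugate pair).
For λ=-1+3i: an eigenvector is (-2,1) - i(1,0) = (-2 - i, 1).
A real fundamental pair from Re and Im of e^((-1+3i)t)v: X_1 = e^(-t)(cos(3t)·(-2,1) + sin(3t)·(1,0)), X_2 = e^(-t)(sin(3t)·(-2,1) - cos(3t)·(1,0)).
General solution: C_1X_1 + C_2X_2.

p(t) = C_1e^(-t)sin(3t) - 2C_1e^(-t)cos(3t) - 2C_2e^(-t)sin(3t) - C_2e^(-t)cos(3t), q(t) = C_1e^(-t)cos(3t) + C_2e^(-t)sin(3t)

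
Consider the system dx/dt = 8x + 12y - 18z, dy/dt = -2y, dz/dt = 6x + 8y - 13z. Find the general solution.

Coefficient matrix A = [[8, 12, -18], [0, -2, 0], [6, 8, -13]].
det(A - λI) = 0 gives eigenvalues λ = -1, -2, -4.
For λ=-1: eigenvector (2,0,1).
For λ=-2: eigenvector (6,1,4).
For λ=-4: eigenvector (-3,0,-2).
General solution: c_1e^(-t)(2,0,1) + c_2e^(-2t)(6,1,4) + c_3e^(-4t)(-3,0,-2).

x(t) = 2c_1e^(-t) + 6c_2e^(-2t) - 3c_3e^(-4t), y(t) = c_2e^(-2t), z(t) = c_1e^(-t) + 4c_2e^(-2t) - 2c_3e^(-4t)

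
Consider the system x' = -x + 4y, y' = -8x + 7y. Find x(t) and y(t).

x(t) = C_1e^(3t)cos(4t) + C_2e^(3t)sin(4t), y(t) = -C_1e^(3t)sin(4t) + C_1e^(3t)cos(4t) + C_2e^(3t)sin(4t) + C_2e^(3t)cos(4t)

Coefficient matrix A = [[-1, 4], [-8, 7]].
Characteristic polynomial det(A - λI) = λ^2 - 6λ + 25 = 0.
Eigenvalues λ = 3 ± 4i (complex conjugate pair).
For λ=3+4i: an eigenvector is (1,1) - i(0,-1) = (1, 1 + i).
A real fundamental pair from Re and Im of e^((3+4i)t)v: X_1 = e^(3t)(cos(4t)·(1,1) + sin(4t)·(0,-1)), X_2 = e^(3t)(sin(4t)·(1,1) - cos(4t)·(0,-1)).
General solution: C_1X_1 + C_2X_2.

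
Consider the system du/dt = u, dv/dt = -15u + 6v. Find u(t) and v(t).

Coefficient matrix A = [[1, 0], [-15, 6]].
Characteristic polynomial det(A - λI) = λ^2 - 7λ + 6 = 0.
Eigenvalues λ = 1, 6.
For λ=1: (A-λI) row 2 is [-15, 5], so an eigenvector is (1, 3).
For λ=6: (A-λI) row 1 is [-5, 0], so an eigenvector is (0, -1).
General solution: C_1e^(t)(1,3) + C_2e^(6t)(0,-1).

u(t) = C_1e^(t), v(t) = 3C_1e^(t) - C_2e^(6t)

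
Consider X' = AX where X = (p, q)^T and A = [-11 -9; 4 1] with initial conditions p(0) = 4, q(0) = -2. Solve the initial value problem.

p(t) = -6te^(-5t) + 4e^(-5t), q(t) = 4te^(-5t) - 2e^(-5t)

Coefficient matrix A = [[-11, -9], [4, 1]].
Characteristic polynomial det(A - λI) = λ^2 + 10λ + 25 = 0.
Single eigenvalue λ = -5 with algebraic multiplicity 2.
Eigenvector v = (3,-2); generalized eigenvector w with (A-λI)w=v is (-2,1).
General solution: e^(-5t)[K_1·v + K_2·(t·v + w)].
Applying p(0)=4, q(0)=-2 gives K_1=0, K_2=-2.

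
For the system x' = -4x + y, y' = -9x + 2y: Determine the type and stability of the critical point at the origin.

stable improper node

A = [[-4,1],[-9,2]]; det(A-λI) = λ^2 + 2λ + 1.
repeated λ = -1 with a single eigenvector.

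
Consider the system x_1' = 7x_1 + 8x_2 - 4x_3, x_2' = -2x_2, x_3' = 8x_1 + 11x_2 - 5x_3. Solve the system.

x_1(t) = C_1e^(3t) - 4C_2e^(-2t) + C_3e^(-t), x_2(t) = C_2e^(-2t), x_3(t) = C_1e^(3t) - 7C_2e^(-2t) + 2C_3e^(-t)

Coefficient matrix A = [[7, 8, -4], [0, -2, 0], [8, 11, -5]].
det(A - λI) = 0 gives eigenvalues λ = 3, -2, -1.
For λ=3: eigenvector (1,0,1).
For λ=-2: eigenvector (-4,1,-7).
For λ=-1: eigenvector (1,0,2).
General solution: C_1e^(3t)(1,0,1) + C_2e^(-2t)(-4,1,-7) + C_3e^(-t)(1,0,2).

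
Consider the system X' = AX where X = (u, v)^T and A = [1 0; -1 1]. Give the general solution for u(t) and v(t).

Coefficient matrix A = [[1, 0], [-1, 1]].
Characteristic polynomial det(A - λI) = λ^2 - 2λ + 1 = 0.
Single eigenvalue λ = 1 with algebraic multiplicity 2.
Eigenvector v = (0,1); generalized eigenvector w with (A-λI)w=v is (-1,3).
General solution: e^(t)[c_1·v + c_2·(t·v + w)].

u(t) = -c_2e^(t), v(t) = c_1e^(t) + c_2te^(t) + 3c_2e^(t)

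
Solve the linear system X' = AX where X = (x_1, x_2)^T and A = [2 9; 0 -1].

Coefficient matrix A = [[2, 9], [0, -1]].
Characteristic polynomial det(A - λI) = λ^2 - λ - 2 = 0.
Eigenvalues λ = -1, 2.
For λ=-1: (A-λI) row 1 is [3, 9], so an eigenvector is (-3, 1).
For λ=2: (A-λI) row 1 is [0, 9], so an eigenvector is (-1, 0).
General solution: C_1e^(-t)(-3,1) + C_2e^(2t)(-1,0).

x_1(t) = -3C_1e^(-t) - C_2e^(2t), x_2(t) = C_1e^(-t)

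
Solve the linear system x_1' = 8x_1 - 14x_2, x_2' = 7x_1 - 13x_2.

x_1(t) = -c_1e^(-6t) + 2c_2e^(t), x_2(t) = -c_1e^(-6t) + c_2e^(t)

Coefficient matrix A = [[8, -14], [7, -13]].
Characteristic polynomial det(A - λI) = λ^2 + 5λ - 6 = 0.
Eigenvalues λ = -6, 1.
For λ=-6: (A-λI) row 1 is [14, -14], so an eigenvector is (-1, -1).
For λ=1: (A-λI) row 1 is [7, -14], so an eigenvector is (2, 1).
General solution: c_1e^(-6t)(-1,-1) + c_2e^(t)(2,1).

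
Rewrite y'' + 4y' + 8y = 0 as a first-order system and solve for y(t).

y(t) = C_1e^(-2t)cos(2t) + C_2e^(-2t)sin(2t)

Let x_1 = y, x_2 = y'. Then x_1' = x_2 and x_2' = -8x_1 - 4x_2.
A = [[0,1],[-8,-4]]; det(A-λI) = λ^2 + 4λ + 8.
Eigenvalues λ = -2 ± 2i.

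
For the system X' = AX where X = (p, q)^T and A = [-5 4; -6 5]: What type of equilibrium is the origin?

A = [[-5,4],[-6,5]]; det(A-λI) = λ^2 - 1.
λ = -1, 1: opposite signs.

saddle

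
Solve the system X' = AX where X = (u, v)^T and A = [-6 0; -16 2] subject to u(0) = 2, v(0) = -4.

u(t) = 2e^(-6t), v(t) = -8e^(2t) + 4e^(-6t)

Coefficient matrix A = [[-6, 0], [-16, 2]].
Characteristic polynomial det(A - λI) = λ^2 + 4λ - 12 = 0.
Eigenvalues λ = -6, 2.
For λ=-6: (A-λI) row 2 is [-16, 8], so an eigenvector is (1, 2).
For λ=2: (A-λI) row 1 is [-8, 0], so an eigenvector is (0, 1).
General solution: c_1e^(-6t)(1,2) + c_2e^(2t)(0,1).
Applying u(0)=2, v(0)=-4 gives c_1=2, c_2=-8.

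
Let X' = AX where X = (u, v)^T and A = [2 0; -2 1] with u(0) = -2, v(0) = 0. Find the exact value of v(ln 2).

8

A = [[2,0],[-2,1]]; eigenvalues λ = 1, 2.
Eigenvectors: (0,1) for λ=1, (-1,2) for λ=2.
From the initial condition, c_1 = -4, c_2 = 2.
v(ln 2) = (-4)(2^1)(1) + (2)(2^2)(2) = 8.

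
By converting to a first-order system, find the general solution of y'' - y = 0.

Let x_1 = y, x_2 = y'. Then x_1' = x_2 and x_2' = x_1.
A = [[0,1],[1,0]]; det(A-λI) = λ^2 - 1.
Eigenvalues λ = 1, -1 with eigenvectors (1,1), (1,-1).

y(t) = K_1e^(t) + K_2e^(-t)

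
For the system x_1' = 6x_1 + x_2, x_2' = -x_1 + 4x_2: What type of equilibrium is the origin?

unstable improper node

A = [[6,1],[-1,4]]; det(A-λI) = λ^2 - 10λ + 25.
repeated λ = 5 with a single eigenvector.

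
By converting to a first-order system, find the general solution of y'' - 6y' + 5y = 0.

y(t) = C_1e^(5t) + C_2e^(t)

Let x_1 = y, x_2 = y'. Then x_1' = x_2 and x_2' = -5x_1 + 6x_2.
A = [[0,1],[-5,6]]; det(A-λI) = λ^2 - 6λ + 5.
Eigenvalues λ = 5, 1 with eigenvectors (1,5), (1,1).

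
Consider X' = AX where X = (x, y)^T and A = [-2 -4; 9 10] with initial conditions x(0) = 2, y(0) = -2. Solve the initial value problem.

x(t) = -4te^(4t) + 2e^(4t), y(t) = 6te^(4t) - 2e^(4t)

Coefficient matrix A = [[-2, -4], [9, 10]].
Characteristic polynomial det(A - λI) = λ^2 - 8λ + 16 = 0.
Single eigenvalue λ = 4 with algebraic multiplicity 2.
Eigenvector v = (-2,3); generalized eigenvector w with (A-λI)w=v is (1,-1).
General solution: e^(4t)[K_1·v + K_2·(t·v + w)].
Applying x(0)=2, y(0)=-2 gives K_1=0, K_2=2.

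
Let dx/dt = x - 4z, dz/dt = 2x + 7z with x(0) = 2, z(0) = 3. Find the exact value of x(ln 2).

A = [[1,-4],[2,7]]; eigenvalues λ = 5, 3.
Eigenvectors: (1,-1) for λ=5, (2,-1) for λ=3.
From the initial condition, c_1 = -8, c_2 = 5.
x(ln 2) = (-8)(2^5)(1) + (5)(2^3)(2) = -176.

-176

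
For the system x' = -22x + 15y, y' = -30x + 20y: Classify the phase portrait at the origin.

stable spiral

A = [[-22,15],[-30,20]]; det(A-λI) = λ^2 + 2λ + 10.
λ = -1 ± 3i: negative real part.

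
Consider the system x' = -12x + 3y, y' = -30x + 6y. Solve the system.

x(t) = -c_1e^(-3t)cos(3t) - c_2e^(-3t)sin(3t), y(t) = c_1e^(-3t)sin(3t) - 3c_1e^(-3t)cos(3t) - 3c_2e^(-3t)sin(3t) - c_2e^(-3t)cos(3t)

Coefficient matrix A = [[-12, 3], [-30, 6]].
Characteristic polynomial det(A - λI) = λ^2 + 6λ + 18 = 0.
Eigenvalues λ = -3 ± 3i (complex conjugate pair).
For λ=-3+3i: an eigenvector is (-1,-3) - i(0,1) = (-1, -3 - i).
A real fundamental pair from Re and Im of e^((-3+3i)t)v: X_1 = e^(-3t)(cos(3t)·(-1,-3) + sin(3t)·(0,1)), X_2 = e^(-3t)(sin(3t)·(-1,-3) - cos(3t)·(0,1)).
General solution: c_1X_1 + c_2X_2.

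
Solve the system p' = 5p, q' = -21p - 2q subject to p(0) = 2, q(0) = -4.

Coefficient matrix A = [[5, 0], [-21, -2]].
Characteristic polynomial det(A - λI) = λ^2 - 3λ - 10 = 0.
Eigenvalues λ = 5, -2.
For λ=5: (A-λI) row 2 is [-21, -7], so an eigenvector is (1, -3).
For λ=-2: (A-λI) row 1 is [7, 0], so an eigenvector is (0, 1).
General solution: C_1e^(5t)(1,-3) + C_2e^(-2t)(0,1).
Applying p(0)=2, q(0)=-4 gives C_1=2, C_2=2.

p(t) = 2e^(5t), q(t) = -6e^(5t) + 2e^(-2t)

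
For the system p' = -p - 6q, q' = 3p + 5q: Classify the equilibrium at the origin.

A = [[-1,-6],[3,5]]; det(A-λI) = λ^2 - 4λ + 13.
λ = 2 ± 3i: positive real part.

unstable spiral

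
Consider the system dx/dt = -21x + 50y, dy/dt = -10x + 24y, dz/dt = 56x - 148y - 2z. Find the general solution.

Coefficient matrix A = [[-21, 50, 0], [-10, 24, 0], [56, -148, -2]].
det(A - λI) = 0 gives eigenvalues λ = -1, 4, -2.
For λ=-1: eigenvector (5,2,-16).
For λ=4: eigenvector (2,1,-6).
For λ=-2: eigenvector (0,0,1).
General solution: C_1e^(-t)(5,2,-16) + C_2e^(4t)(2,1,-6) + C_3e^(-2t)(0,0,1).

x(t) = 5C_1e^(-t) + 2C_2e^(4t), y(t) = 2C_1e^(-t) + C_2e^(4t), z(t) = -16C_1e^(-t) - 6C_2e^(4t) + C_3e^(-2t)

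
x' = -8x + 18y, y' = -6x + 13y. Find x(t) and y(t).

Coefficient matrix A = [[-8, 18], [-6, 13]].
Characteristic polynomial det(A - λI) = λ^2 - 5λ + 4 = 0.
Eigenvalues λ = 1, 4.
For λ=1: (A-λI) row 1 is [-9, 18], so an eigenvector is (-2, -1).
For λ=4: (A-λI) row 1 is [-12, 18], so an eigenvector is (3, 2).
General solution: c_1e^(t)(-2,-1) + c_2e^(4t)(3,2).

x(t) = -2c_1e^(t) + 3c_2e^(4t), y(t) = -c_1e^(t) + 2c_2e^(4t)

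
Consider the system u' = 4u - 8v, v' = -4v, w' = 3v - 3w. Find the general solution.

u(t) = c_1e^(4t) + c_2e^(-4t), v(t) = c_2e^(-4t), w(t) = -3c_2e^(-4t) + c_3e^(-3t)

Coefficient matrix A = [[4, -8, 0], [0, -4, 0], [0, 3, -3]].
det(A - λI) = 0 gives eigenvalues λ = 4, -4, -3.
For λ=4: eigenvector (1,0,0).
For λ=-4: eigenvector (1,1,-3).
For λ=-3: eigenvector (0,0,1).
General solution: c_1e^(4t)(1,0,0) + c_2e^(-4t)(1,1,-3) + c_3e^(-3t)(0,0,1).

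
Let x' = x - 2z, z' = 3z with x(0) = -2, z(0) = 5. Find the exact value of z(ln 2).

A = [[1,-2],[0,3]]; eigenvalues λ = 3, 1.
Eigenvectors: (-1,1) for λ=3, (-1,0) for λ=1.
From the initial condition, c_1 = 5, c_2 = -3.
z(ln 2) = (5)(2^3)(1) + (-3)(2^1)(0) = 40.

40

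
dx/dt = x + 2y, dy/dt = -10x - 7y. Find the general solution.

x(t) = -C_1e^(-3t)sin(2t) + C_2e^(-3t)cos(2t), y(t) = 2C_1e^(-3t)sin(2t) - C_1e^(-3t)cos(2t) - C_2e^(-3t)sin(2t) - 2C_2e^(-3t)cos(2t)

Coefficient matrix A = [[1, 2], [-10, -7]].
Characteristic polynomial det(A - λI) = λ^2 + 6λ + 13 = 0.
Eigenvalues λ = -3 ± 2i (complex conjugate pair).
For λ=-3+2i: an eigenvector is (0,-1) - i(-1,2) = (0 + i, -1 - 2i).
A real fundamental pair from Re and Im of e^((-3+2i)t)v: X_1 = e^(-3t)(cos(2t)·(0,-1) + sin(2t)·(-1,2)), X_2 = e^(-3t)(sin(2t)·(0,-1) - cos(2t)·(-1,2)).
General solution: C_1X_1 + C_2X_2.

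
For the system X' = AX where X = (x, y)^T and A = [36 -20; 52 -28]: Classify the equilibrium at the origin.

A = [[36,-20],[52,-28]]; det(A-λI) = λ^2 - 8λ + 32.
λ = 4 ± 4i: positive real part.

unstable spiral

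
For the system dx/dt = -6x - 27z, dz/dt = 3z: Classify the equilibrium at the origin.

A = [[-6,-27],[0,3]]; det(A-λI) = λ^2 + 3λ - 18.
λ = 3, -6: opposite signs.

saddle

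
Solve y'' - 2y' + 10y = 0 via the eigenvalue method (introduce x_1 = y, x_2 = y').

y(t) = c_1e^(t)cos(3t) + c_2e^(t)sin(3t)

Let x_1 = y, x_2 = y'. Then x_1' = x_2 and x_2' = -10x_1 + 2x_2.
A = [[0,1],[-10,2]]; det(A-λI) = λ^2 - 2λ + 10.
Eigenvalues λ = 1 ± 3i.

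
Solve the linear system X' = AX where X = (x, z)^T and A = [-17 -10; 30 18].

Coefficient matrix A = [[-17, -10], [30, 18]].
Characteristic polynomial det(A - λI) = λ^2 - λ - 6 = 0.
Eigenvalues λ = 3, -2.
For λ=3: (A-λI) row 1 is [-20, -10], so an eigenvector is (-1, 2).
For λ=-2: (A-λI) row 1 is [-15, -10], so an eigenvector is (-2, 3).
General solution: c_1e^(3t)(-1,2) + c_2e^(-2t)(-2,3).

x(t) = -c_1e^(3t) - 2c_2e^(-2t), z(t) = 2c_1e^(3t) + 3c_2e^(-2t)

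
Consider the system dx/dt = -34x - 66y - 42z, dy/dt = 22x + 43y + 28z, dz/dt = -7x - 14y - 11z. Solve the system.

Coefficient matrix A = [[-34, -66, -42], [22, 43, 28], [-7, -14, -11]].
det(A - λI) = 0 gives eigenvalues λ = -4, -1, 3.
For λ=-4: eigenvector (3,-2,1).
For λ=-1: eigenvector (-2,1,0).
For λ=3: eigenvector (6,-4,1).
General solution: C_1e^(-4t)(3,-2,1) + C_2e^(-t)(-2,1,0) + C_3e^(3t)(6,-4,1).

x(t) = 3C_1e^(-4t) - 2C_2e^(-t) + 6C_3e^(3t), y(t) = -2C_1e^(-4t) + C_2e^(-t) - 4C_3e^(3t), z(t) = C_1e^(-4t) + C_3e^(3t)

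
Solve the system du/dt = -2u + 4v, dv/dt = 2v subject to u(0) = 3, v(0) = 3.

u(t) = 3e^(2t), v(t) = 3e^(2t)

Coefficient matrix A = [[-2, 4], [0, 2]].
Characteristic polynomial det(A - λI) = λ^2 - 4 = 0.
Eigenvalues λ = -2, 2.
For λ=-2: (A-λI) row 1 is [0, 4], so an eigenvector is (1, 0).
For λ=2: (A-λI) row 1 is [-4, 4], so an eigenvector is (-1, -1).
General solution: C_1e^(-2t)(1,0) + C_2e^(2t)(-1,-1).
Applying u(0)=3, v(0)=3 gives C_1=0, C_2=-3.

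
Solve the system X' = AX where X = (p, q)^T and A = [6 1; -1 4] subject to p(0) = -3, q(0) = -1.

Coefficient matrix A = [[6, 1], [-1, 4]].
Characteristic polynomial det(A - λI) = λ^2 - 10λ + 25 = 0.
Single eigenvalue λ = 5 with algebraic multiplicity 2.
Eigenvector v = (-1,1); generalized eigenvector w with (A-λI)w=v is (0,-1).
General solution: e^(5t)[C_1·v + C_2·(t·v + w)].
Applying p(0)=-3, q(0)=-1 gives C_1=3, C_2=4.

p(t) = -4te^(5t) - 3e^(5t), q(t) = 4te^(5t) - e^(5t)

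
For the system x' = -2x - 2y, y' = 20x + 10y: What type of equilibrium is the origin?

unstable spiral

A = [[-2,-2],[20,10]]; det(A-λI) = λ^2 - 8λ + 20.
λ = 4 ± 2i: positive real part.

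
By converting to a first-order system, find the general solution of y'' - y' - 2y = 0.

y(t) = c_1e^(2t) + c_2e^(-t)

Let x_1 = y, x_2 = y'. Then x_1' = x_2 and x_2' = 2x_1 + x_2.
A = [[0,1],[2,1]]; det(A-λI) = λ^2 - λ - 2.
Eigenvalues λ = 2, -1 with eigenvectors (1,2), (1,-1).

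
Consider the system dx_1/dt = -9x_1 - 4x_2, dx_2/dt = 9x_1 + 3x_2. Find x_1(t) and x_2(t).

x_1(t) = 2C_1e^(-3t) + 2C_2te^(-3t) + C_2e^(-3t), x_2(t) = -3C_1e^(-3t) - 3C_2te^(-3t) - 2C_2e^(-3t)

Coefficient matrix A = [[-9, -4], [9, 3]].
Characteristic polynomial det(A - λI) = λ^2 + 6λ + 9 = 0.
Single eigenvalue λ = -3 with algebraic multiplicity 2.
Eigenvector v = (2,-3); generalized eigenvector w with (A-λI)w=v is (1,-2).
General solution: e^(-3t)[C_1·v + C_2·(t·v + w)].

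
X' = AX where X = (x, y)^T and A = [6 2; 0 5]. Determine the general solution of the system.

Coefficient matrix A = [[6, 2], [0, 5]].
Characteristic polynomial det(A - λI) = λ^2 - 11λ + 30 = 0.
Eigenvalues λ = 5, 6.
For λ=5: (A-λI) row 1 is [1, 2], so an eigenvector is (2, -1).
For λ=6: (A-λI) row 1 is [0, 2], so an eigenvector is (1, 0).
General solution: K_1e^(5t)(2,-1) + K_2e^(6t)(1,0).

x(t) = 2K_1e^(5t) + K_2e^(6t), y(t) = -K_1e^(5t)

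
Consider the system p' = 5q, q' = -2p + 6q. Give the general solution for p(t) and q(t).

Coefficient matrix A = [[0, 5], [-2, 6]].
Characteristic polynomial det(A - λI) = λ^2 - 6λ + 10 = 0.
Eigenvalues λ = 3 ± i (complex conjugate pair).
For λ=3+i: an eigenvector is (2,1) - i(-1,-1) = (2 + i, 1 + i).
A real fundamental pair from Re and Im of e^((3+i)t)v: X_1 = e^(3t)(cos(t)·(2,1) + sin(t)·(-1,-1)), X_2 = e^(3t)(sin(t)·(2,1) - cos(t)·(-1,-1)).
General solution: C_1X_1 + C_2X_2.

p(t) = -C_1e^(3t)sin(t) + 2C_1e^(3t)cos(t) + 2C_2e^(3t)sin(t) + C_2e^(3t)cos(t), q(t) = -C_1e^(3t)sin(t) + C_1e^(3t)cos(t) + C_2e^(3t)sin(t) + C_2e^(3t)cos(t)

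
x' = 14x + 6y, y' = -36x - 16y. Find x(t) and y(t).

x(t) = -K_1e^(-4t) + K_2e^(2t), y(t) = 3K_1e^(-4t) - 2K_2e^(2t)

Coefficient matrix A = [[14, 6], [-36, -16]].
Characteristic polynomial det(A - λI) = λ^2 + 2λ - 8 = 0.
Eigenvalues λ = -4, 2.
For λ=-4: (A-λI) row 1 is [18, 6], so an eigenvector is (-1, 3).
For λ=2: (A-λI) row 1 is [12, 6], so an eigenvector is (1, -2).
General solution: K_1e^(-4t)(-1,3) + K_2e^(2t)(1,-2).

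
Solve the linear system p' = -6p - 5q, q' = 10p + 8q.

Coefficient matrix A = [[-6, -5], [10, 8]].
Characteristic polynomial det(A - λI) = λ^2 - 2λ + 2 = 0.
Eigenvalues λ = 1 ± i (complex conjugate pair).
For λ=1+i: an eigenvector is (-2,3) - i(-1,1) = (-2 + i, 3 - i).
A real fundamental pair from Re and Im of e^((1+i)t)v: X_1 = e^(t)(cos(t)·(-2,3) + sin(t)·(-1,1)), X_2 = e^(t)(sin(t)·(-2,3) - cos(t)·(-1,1)).
General solution: C_1X_1 + C_2X_2.

p(t) = -C_1e^(t)sin(t) - 2C_1e^(t)cos(t) - 2C_2e^(t)sin(t) + C_2e^(t)cos(t), q(t) = C_1e^(t)sin(t) + 3C_1e^(t)cos(t) + 3C_2e^(t)sin(t) - C_2e^(t)cos(t)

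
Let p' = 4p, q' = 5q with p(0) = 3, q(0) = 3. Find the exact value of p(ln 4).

A = [[4,0],[0,5]]; eigenvalues λ = 5, 4.
Eigenvectors: (0,-1) for λ=5, (1,0) for λ=4.
From the initial condition, c_1 = -3, c_2 = 3.
p(ln 4) = (-3)(4^5)(0) + (3)(4^4)(1) = 768.

768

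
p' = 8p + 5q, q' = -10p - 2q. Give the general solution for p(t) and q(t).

Coefficient matrix A = [[8, 5], [-10, -2]].
Characteristic polynomial det(A - λI) = λ^2 - 6λ + 34 = 0.
Eigenvalues λ = 3 ± 5i (complex conjugate pair).
For λ=3+5i: an eigenvector is (1,-1) - i(0,-1) = (1, -1 + i).
A real fundamental pair from Re and Im of e^((3+5i)t)v: X_1 = e^(3t)(cos(5t)·(1,-1) + sin(5t)·(0,-1)), X_2 = e^(3t)(sin(5t)·(1,-1) - cos(5t)·(0,-1)).
General solution: C_1X_1 + C_2X_2.

p(t) = C_1e^(3t)cos(5t) + C_2e^(3t)sin(5t), q(t) = -C_1e^(3t)sin(5t) - C_1e^(3t)cos(5t) - C_2e^(3t)sin(5t) + C_2e^(3t)cos(5t)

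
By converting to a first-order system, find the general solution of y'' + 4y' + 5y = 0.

Let x_1 = y, x_2 = y'. Then x_1' = x_2 and x_2' = -5x_1 - 4x_2.
A = [[0,1],[-5,-4]]; det(A-λI) = λ^2 + 4λ + 5.
Eigenvalues λ = -2 ± i.

y(t) = K_1e^(-2t)cos(t) + K_2e^(-2t)sin(t)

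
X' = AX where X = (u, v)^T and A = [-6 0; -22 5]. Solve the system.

Coefficient matrix A = [[-6, 0], [-22, 5]].
Characteristic polynomial det(A - λI) = λ^2 + λ - 30 = 0.
Eigenvalues λ = -6, 5.
For λ=-6: (A-λI) row 2 is [-22, 11], so an eigenvector is (1, 2).
For λ=5: (A-λI) row 1 is [-11, 0], so an eigenvector is (0, -1).
General solution: C_1e^(-6t)(1,2) + C_2e^(5t)(0,-1).

u(t) = C_1e^(-6t), v(t) = 2C_1e^(-6t) - C_2e^(5t)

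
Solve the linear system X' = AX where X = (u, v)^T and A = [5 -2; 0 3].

u(t) = K_1e^(5t) - K_2e^(3t), v(t) = -K_2e^(3t)

Coefficient matrix A = [[5, -2], [0, 3]].
Characteristic polynomial det(A - λI) = λ^2 - 8λ + 15 = 0.
Eigenvalues λ = 5, 3.
For λ=5: (A-λI) row 1 is [0, -2], so an eigenvector is (1, 0).
For λ=3: (A-λI) row 1 is [2, -2], so an eigenvector is (-1, -1).
General solution: K_1e^(5t)(1,0) + K_2e^(3t)(-1,-1).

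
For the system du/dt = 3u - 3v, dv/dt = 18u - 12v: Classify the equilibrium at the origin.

A = [[3,-3],[18,-12]]; det(A-λI) = λ^2 + 9λ + 18.
λ = -6, -3: both negative.

stable node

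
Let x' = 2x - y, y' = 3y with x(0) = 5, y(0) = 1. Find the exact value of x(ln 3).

A = [[2,-1],[0,3]]; eigenvalues λ = 2, 3.
Eigenvectors: (1,0) for λ=2, (-1,1) for λ=3.
From the initial condition, c_1 = 6, c_2 = 1.
x(ln 3) = (6)(3^2)(1) + (1)(3^3)(-1) = 27.

27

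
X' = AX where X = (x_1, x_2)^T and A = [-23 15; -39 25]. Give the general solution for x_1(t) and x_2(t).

Coefficient matrix A = [[-23, 15], [-39, 25]].
Characteristic polynomial det(A - λI) = λ^2 - 2λ + 10 = 0.
Eigenvalues λ = 1 ± 3i (complex conjugate pair).
For λ=1+3i: an eigenvector is (-2,-3) - i(1,2) = (-2 - i, -3 - 2i).
A real fundamental pair from Re and Im of e^((1+3i)t)v: X_1 = e^(t)(cos(3t)·(-2,-3) + sin(3t)·(1,2)), X_2 = e^(t)(sin(3t)·(-2,-3) - cos(3t)·(1,2)).
General solution: K_1X_1 + K_2X_2.

x_1(t) = K_1e^(t)sin(3t) - 2K_1e^(t)cos(3t) - 2K_2e^(t)sin(3t) - K_2e^(t)cos(3t), x_2(t) = 2K_1e^(t)sin(3t) - 3K_1e^(t)cos(3t) - 3K_2e^(t)sin(3t) - 2K_2e^(t)cos(3t)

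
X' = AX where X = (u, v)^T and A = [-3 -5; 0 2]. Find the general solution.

Coefficient matrix A = [[-3, -5], [0, 2]].
Characteristic polynomial det(A - λI) = λ^2 + λ - 6 = 0.
Eigenvalues λ = 2, -3.
For λ=2: (A-λI) row 1 is [-5, -5], so an eigenvector is (1, -1).
For λ=-3: (A-λI) row 1 is [0, -5], so an eigenvector is (1, 0).
General solution: C_1e^(2t)(1,-1) + C_2e^(-3t)(1,0).

u(t) = C_1e^(2t) + C_2e^(-3t), v(t) = -C_1e^(2t)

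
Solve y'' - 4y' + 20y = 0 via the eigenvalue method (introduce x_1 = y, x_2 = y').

Let x_1 = y, x_2 = y'. Then x_1' = x_2 and x_2' = -20x_1 + 4x_2.
A = [[0,1],[-20,4]]; det(A-λI) = λ^2 - 4λ + 20.
Eigenvalues λ = 2 ± 4i.

y(t) = c_1e^(2t)cos(4t) + c_2e^(2t)sin(4t)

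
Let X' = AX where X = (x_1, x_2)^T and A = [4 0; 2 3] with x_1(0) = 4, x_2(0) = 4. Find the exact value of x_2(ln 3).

540

A = [[4,0],[2,3]]; eigenvalues λ = 4, 3.
Eigenvectors: (-1,-2) for λ=4, (0,1) for λ=3.
From the initial condition, c_1 = -4, c_2 = -4.
x_2(ln 3) = (-4)(3^4)(-2) + (-4)(3^3)(1) = 540.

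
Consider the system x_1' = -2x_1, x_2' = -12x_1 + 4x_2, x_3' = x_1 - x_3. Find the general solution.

Coefficient matrix A = [[-2, 0, 0], [-12, 4, 0], [1, 0, -1]].
det(A - λI) = 0 gives eigenvalues λ = -2, 4, -1.
For λ=-2: eigenvector (1,2,-1).
For λ=4: eigenvector (0,1,0).
For λ=-1: eigenvector (0,0,1).
General solution: c_1e^(-2t)(1,2,-1) + c_2e^(4t)(0,1,0) + c_3e^(-t)(0,0,1).

x_1(t) = c_1e^(-2t), x_2(t) = 2c_1e^(-2t) + c_2e^(4t), x_3(t) = -c_1e^(-2t) + c_3e^(-t)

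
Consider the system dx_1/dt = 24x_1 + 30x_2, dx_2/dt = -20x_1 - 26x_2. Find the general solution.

x_1(t) = -C_1e^(-6t) + 3C_2e^(4t), x_2(t) = C_1e^(-6t) - 2C_2e^(4t)

Coefficient matrix A = [[24, 30], [-20, -26]].
Characteristic polynomial det(A - λI) = λ^2 + 2λ - 24 = 0.
Eigenvalues λ = -6, 4.
For λ=-6: (A-λI) row 1 is [30, 30], so an eigenvector is (-1, 1).
For λ=4: (A-λI) row 1 is [20, 30], so an eigenvector is (3, -2).
General solution: C_1e^(-6t)(-1,1) + C_2e^(4t)(3,-2).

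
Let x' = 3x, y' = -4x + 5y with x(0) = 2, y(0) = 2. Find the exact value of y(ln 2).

-32

A = [[3,0],[-4,5]]; eigenvalues λ = 5, 3.
Eigenvectors: (0,-1) for λ=5, (-1,-2) for λ=3.
From the initial condition, c_1 = 2, c_2 = -2.
y(ln 2) = (2)(2^5)(-1) + (-2)(2^3)(-2) = -32.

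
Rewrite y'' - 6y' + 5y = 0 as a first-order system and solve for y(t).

y(t) = K_1e^(t) + K_2e^(5t)

Let x_1 = y, x_2 = y'. Then x_1' = x_2 and x_2' = -5x_1 + 6x_2.
A = [[0,1],[-5,6]]; det(A-λI) = λ^2 - 6λ + 5.
Eigenvalues λ = 1, 5 with eigenvectors (1,1), (1,5).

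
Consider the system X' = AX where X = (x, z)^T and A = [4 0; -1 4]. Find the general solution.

x(t) = c_2e^(4t), z(t) = -c_1e^(4t) - c_2te^(4t) + c_2e^(4t)

Coefficient matrix A = [[4, 0], [-1, 4]].
Characteristic polynomial det(A - λI) = λ^2 - 8λ + 16 = 0.
Single eigenvalue λ = 4 with algebraic multiplicity 2.
Eigenvector v = (0,-1); generalized eigenvector w with (A-λI)w=v is (1,1).
General solution: e^(4t)[c_1·v + c_2·(t·v + w)].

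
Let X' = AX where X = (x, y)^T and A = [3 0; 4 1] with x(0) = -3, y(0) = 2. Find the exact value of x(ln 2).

A = [[3,0],[4,1]]; eigenvalues λ = 3, 1.
Eigenvectors: (-1,-2) for λ=3, (0,-1) for λ=1.
From the initial condition, c_1 = 3, c_2 = -8.
x(ln 2) = (3)(2^3)(-1) + (-8)(2^1)(0) = -24.

-24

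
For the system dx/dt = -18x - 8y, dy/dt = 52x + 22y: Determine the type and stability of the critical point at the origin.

A = [[-18,-8],[52,22]]; det(A-λI) = λ^2 - 4λ + 20.
λ = 2 ± 4i: positive real part.

unstable spiral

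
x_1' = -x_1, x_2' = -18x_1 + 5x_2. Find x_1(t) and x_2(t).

x_1(t) = -K_2e^(-t), x_2(t) = -K_1e^(5t) - 3K_2e^(-t)

Coefficient matrix A = [[-1, 0], [-18, 5]].
Characteristic polynomial det(A - λI) = λ^2 - 4λ - 5 = 0.
Eigenvalues λ = 5, -1.
For λ=5: (A-λI) row 1 is [-6, 0], so an eigenvector is (0, -1).
For λ=-1: (A-λI) row 2 is [-18, 6], so an eigenvector is (-1, -3).
General solution: K_1e^(5t)(0,-1) + K_2e^(-t)(-1,-3).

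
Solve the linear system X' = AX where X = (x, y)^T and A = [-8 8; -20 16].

Coefficient matrix A = [[-8, 8], [-20, 16]].
Characteristic polynomial det(A - λI) = λ^2 - 8λ + 32 = 0.
Eigenvalues λ = 4 ± 4i (complex conjugate pair).
For λ=4+4i: an eigenvector is (-1,-2) - i(-1,-1) = (-1 + i, -2 + i).
A real fundamental pair from Re and Im of e^((4+4i)t)v: X_1 = e^(4t)(cos(4t)·(-1,-2) + sin(4t)·(-1,-1)), X_2 = e^(4t)(sin(4t)·(-1,-2) - cos(4t)·(-1,-1)).
General solution: c_1X_1 + c_2X_2.

x(t) = -c_1e^(4t)sin(4t) - c_1e^(4t)cos(4t) - c_2e^(4t)sin(4t) + c_2e^(4t)cos(4t), y(t) = -c_1e^(4t)sin(4t) - 2c_1e^(4t)cos(4t) - 2c_2e^(4t)sin(4t) + c_2e^(4t)cos(4t)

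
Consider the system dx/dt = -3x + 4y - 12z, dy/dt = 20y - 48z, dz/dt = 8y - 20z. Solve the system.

Coefficient matrix A = [[-3, 4, -12], [0, 20, -48], [0, 8, -20]].
det(A - λI) = 0 gives eigenvalues λ = -3, 4, -4.
For λ=-3: eigenvector (1,0,0).
For λ=4: eigenvector (0,3,1).
For λ=-4: eigenvector (4,2,1).
General solution: C_1e^(-3t)(1,0,0) + C_2e^(4t)(0,3,1) + C_3e^(-4t)(4,2,1).

x(t) = C_1e^(-3t) + 4C_3e^(-4t), y(t) = 3C_2e^(4t) + 2C_3e^(-4t), z(t) = C_2e^(4t) + C_3e^(-4t)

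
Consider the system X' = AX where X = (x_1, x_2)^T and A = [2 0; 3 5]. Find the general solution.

Coefficient matrix A = [[2, 0], [3, 5]].
Characteristic polynomial det(A - λI) = λ^2 - 7λ + 10 = 0.
Eigenvalues λ = 5, 2.
For λ=5: (A-λI) row 1 is [-3, 0], so an eigenvector is (0, -1).
For λ=2: (A-λI) row 2 is [3, 3], so an eigenvector is (1, -1).
General solution: C_1e^(5t)(0,-1) + C_2e^(2t)(1,-1).

x_1(t) = C_2e^(2t), x_2(t) = -C_1e^(5t) - C_2e^(2t)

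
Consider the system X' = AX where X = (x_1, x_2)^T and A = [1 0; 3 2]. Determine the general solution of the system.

Coefficient matrix A = [[1, 0], [3, 2]].
Characteristic polynomial det(A - λI) = λ^2 - 3λ + 2 = 0.
Eigenvalues λ = 1, 2.
For λ=1: (A-λI) row 2 is [3, 1], so an eigenvector is (1, -3).
For λ=2: (A-λI) row 1 is [-1, 0], so an eigenvector is (0, 1).
General solution: C_1e^(t)(1,-3) + C_2e^(2t)(0,1).

x_1(t) = C_1e^(t), x_2(t) = -3C_1e^(t) + C_2e^(2t)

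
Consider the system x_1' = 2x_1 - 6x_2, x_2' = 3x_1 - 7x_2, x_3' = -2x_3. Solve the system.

Coefficient matrix A = [[2, -6, 0], [3, -7, 0], [0, 0, -2]].
det(A - λI) = 0 gives eigenvalues λ = -4, -1, -2.
For λ=-4: eigenvector (1,1,0).
For λ=-1: eigenvector (2,1,0).
For λ=-2: eigenvector (0,0,1).
General solution: K_1e^(-4t)(1,1,0) + K_2e^(-t)(2,1,0) + K_3e^(-2t)(0,0,1).

x_1(t) = K_1e^(-4t) + 2K_2e^(-t), x_2(t) = K_1e^(-4t) + K_2e^(-t), x_3(t) = K_3e^(-2t)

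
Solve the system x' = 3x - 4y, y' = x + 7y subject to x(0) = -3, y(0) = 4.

Coefficient matrix A = [[3, -4], [1, 7]].
Characteristic polynomial det(A - λI) = λ^2 - 10λ + 25 = 0.
Single eigenvalue λ = 5 with algebraic multiplicity 2.
Eigenvector v = (2,-1); generalized eigenvector w with (A-λI)w=v is (-1,0).
General solution: e^(5t)[c_1·v + c_2·(t·v + w)].
Applying x(0)=-3, y(0)=4 gives c_1=-4, c_2=-5.

x(t) = -10te^(5t) - 3e^(5t), y(t) = 5te^(5t) + 4e^(5t)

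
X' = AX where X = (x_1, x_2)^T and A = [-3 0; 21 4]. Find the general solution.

x_1(t) = C_1e^(-3t), x_2(t) = -3C_1e^(-3t) + C_2e^(4t)

Coefficient matrix A = [[-3, 0], [21, 4]].
Characteristic polynomial det(A - λI) = λ^2 - λ - 12 = 0.
Eigenvalues λ = -3, 4.
For λ=-3: (A-λI) row 2 is [21, 7], so an eigenvector is (1, -3).
For λ=4: (A-λI) row 1 is [-7, 0], so an eigenvector is (0, 1).
General solution: C_1e^(-3t)(1,-3) + C_2e^(4t)(0,1).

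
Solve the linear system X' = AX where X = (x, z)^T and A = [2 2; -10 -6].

Coefficient matrix A = [[2, 2], [-10, -6]].
Characteristic polynomial det(A - λI) = λ^2 + 4λ + 8 = 0.
Eigenvalues λ = -2 ± 2i (complex conjugate pair).
For λ=-2+2i: an eigenvector is (0,-1) - i(-1,2) = (0 + i, -1 - 2i).
A real fundamental pair from Re and Im of e^((-2+2i)t)v: X_1 = e^(-2t)(cos(2t)·(0,-1) + sin(2t)·(-1,2)), X_2 = e^(-2t)(sin(2t)·(0,-1) - cos(2t)·(-1,2)).
General solution: c_1X_1 + c_2X_2.

x(t) = -c_1e^(-2t)sin(2t) + c_2e^(-2t)cos(2t), z(t) = 2c_1e^(-2t)sin(2t) - c_1e^(-2t)cos(2t) - c_2e^(-2t)sin(2t) - 2c_2e^(-2t)cos(2t)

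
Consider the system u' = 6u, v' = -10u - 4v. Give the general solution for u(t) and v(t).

u(t) = -K_1e^(6t), v(t) = K_1e^(6t) + K_2e^(-4t)

Coefficient matrix A = [[6, 0], [-10, -4]].
Characteristic polynomial det(A - λI) = λ^2 - 2λ - 24 = 0.
Eigenvalues λ = 6, -4.
For λ=6: (A-λI) row 2 is [-10, -10], so an eigenvector is (-1, 1).
For λ=-4: (A-λI) row 1 is [10, 0], so an eigenvector is (0, 1).
General solution: K_1e^(6t)(-1,1) + K_2e^(-4t)(0,1).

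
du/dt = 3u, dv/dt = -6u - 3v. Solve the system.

Coefficient matrix A = [[3, 0], [-6, -3]].
Characteristic polynomial det(A - λI) = λ^2 - 9 = 0.
Eigenvalues λ = 3, -3.
For λ=3: (A-λI) row 2 is [-6, -6], so an eigenvector is (-1, 1).
For λ=-3: (A-λI) row 1 is [6, 0], so an eigenvector is (0, 1).
General solution: K_1e^(3t)(-1,1) + K_2e^(-3t)(0,1).

u(t) = -K_1e^(3t), v(t) = K_1e^(3t) + K_2e^(-3t)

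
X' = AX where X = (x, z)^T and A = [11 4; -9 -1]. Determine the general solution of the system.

Coefficient matrix A = [[11, 4], [-9, -1]].
Characteristic polynomial det(A - λI) = λ^2 - 10λ + 25 = 0.
Single eigenvalue λ = 5 with algebraic multiplicity 2.
Eigenvector v = (-2,3); generalized eigenvector w with (A-λI)w=v is (1,-2).
General solution: e^(5t)[K_1·v + K_2·(t·v + w)].

x(t) = -2K_1e^(5t) - 2K_2te^(5t) + K_2e^(5t), z(t) = 3K_1e^(5t) + 3K_2te^(5t) - 2K_2e^(5t)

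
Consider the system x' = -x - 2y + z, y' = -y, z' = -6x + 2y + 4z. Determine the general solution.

x(t) = c_1e^(t) + 2c_2e^(-t) + c_3e^(2t), y(t) = c_2e^(-t), z(t) = 2c_1e^(t) + 2c_2e^(-t) + 3c_3e^(2t)

Coefficient matrix A = [[-1, -2, 1], [0, -1, 0], [-6, 2, 4]].
det(A - λI) = 0 gives eigenvalues λ = 1, -1, 2.
For λ=1: eigenvector (1,0,2).
For λ=-1: eigenvector (2,1,2).
For λ=2: eigenvector (1,0,3).
General solution: c_1e^(t)(1,0,2) + c_2e^(-t)(2,1,2) + c_3e^(2t)(1,0,3).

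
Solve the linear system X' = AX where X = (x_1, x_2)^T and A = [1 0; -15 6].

x_1(t) = c_2e^(t), x_2(t) = c_1e^(6t) + 3c_2e^(t)

Coefficient matrix A = [[1, 0], [-15, 6]].
Characteristic polynomial det(A - λI) = λ^2 - 7λ + 6 = 0.
Eigenvalues λ = 6, 1.
For λ=6: (A-λI) row 1 is [-5, 0], so an eigenvector is (0, 1).
For λ=1: (A-λI) row 2 is [-15, 5], so an eigenvector is (1, 3).
General solution: c_1e^(6t)(0,1) + c_2e^(t)(1,3).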